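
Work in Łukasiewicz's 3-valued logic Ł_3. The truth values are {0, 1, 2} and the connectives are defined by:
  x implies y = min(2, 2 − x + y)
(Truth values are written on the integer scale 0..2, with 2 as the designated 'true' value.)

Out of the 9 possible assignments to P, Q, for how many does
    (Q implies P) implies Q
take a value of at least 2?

4

P = 0, Q = 0 ↦ 0  <
P = 0, Q = 1 ↦ 2  ≥
P = 0, Q = 2 ↦ 2  ≥
P = 1, Q = 0 ↦ 0  <
P = 1, Q = 1 ↦ 1  <
P = 1, Q = 2 ↦ 2  ≥
P = 2, Q = 0 ↦ 0  <
P = 2, Q = 1 ↦ 1  <
P = 2, Q = 2 ↦ 2  ≥
So 4 of the 9 assignments meet the threshold.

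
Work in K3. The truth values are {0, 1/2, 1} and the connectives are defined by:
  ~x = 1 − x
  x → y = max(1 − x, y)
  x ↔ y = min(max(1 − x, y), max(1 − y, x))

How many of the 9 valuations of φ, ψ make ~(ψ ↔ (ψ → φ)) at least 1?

4

φ = 0, ψ = 0 ↦ 1  ≥
φ = 0, ψ = 1/2 ↦ 1/2  <
φ = 0, ψ = 1 ↦ 1  ≥
φ = 1/2, ψ = 0 ↦ 1  ≥
φ = 1/2, ψ = 1/2 ↦ 1/2  <
φ = 1/2, ψ = 1 ↦ 1/2  <
φ = 1, ψ = 0 ↦ 1  ≥
φ = 1, ψ = 1/2 ↦ 1/2  <
φ = 1, ψ = 1 ↦ 0  <
So 4 of the 9 assignments meet the threshold.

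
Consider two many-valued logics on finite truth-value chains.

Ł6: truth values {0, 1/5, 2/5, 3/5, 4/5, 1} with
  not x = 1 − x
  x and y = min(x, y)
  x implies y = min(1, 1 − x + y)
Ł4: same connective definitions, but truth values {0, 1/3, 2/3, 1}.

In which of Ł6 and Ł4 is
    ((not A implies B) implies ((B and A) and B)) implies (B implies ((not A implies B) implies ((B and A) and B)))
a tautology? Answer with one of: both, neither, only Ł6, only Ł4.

In Ł6: every assignment gives 1 — tautology.
In Ł4: every assignment gives 1 — tautology.

both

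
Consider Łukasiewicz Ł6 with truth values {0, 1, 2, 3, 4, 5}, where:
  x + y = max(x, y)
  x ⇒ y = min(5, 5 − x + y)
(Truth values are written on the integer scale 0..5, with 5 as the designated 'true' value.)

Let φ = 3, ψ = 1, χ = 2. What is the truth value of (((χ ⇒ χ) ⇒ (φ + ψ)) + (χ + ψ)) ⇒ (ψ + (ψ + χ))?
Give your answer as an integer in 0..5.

χ ⇒ χ = 2 ⇒ 2 = 5
φ + ψ = 3 + 1 = 3
(χ ⇒ χ) ⇒ (φ + ψ) = 5 ⇒ 3 = 3
χ + ψ = 2 + 1 = 2
((χ ⇒ χ) ⇒ (φ + ψ)) + (χ + ψ) = 3 + 2 = 3
ψ + χ = 1 + 2 = 2
ψ + (ψ + χ) = 1 + 2 = 2
(((χ ⇒ χ) ⇒ (φ + ψ)) + (χ + ψ)) ⇒ (ψ + (ψ + χ)) = 3 ⇒ 2 = 4

4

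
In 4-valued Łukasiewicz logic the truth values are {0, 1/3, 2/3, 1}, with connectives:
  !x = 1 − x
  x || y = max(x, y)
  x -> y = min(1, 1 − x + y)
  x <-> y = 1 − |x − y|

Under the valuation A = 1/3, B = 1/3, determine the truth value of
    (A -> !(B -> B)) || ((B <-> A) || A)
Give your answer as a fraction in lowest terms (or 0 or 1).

1

B -> B = 1/3 -> 1/3 = 1
!(B -> B) = !1 = 0
A -> !(B -> B) = 1/3 -> 0 = 2/3
B <-> A = 1/3 <-> 1/3 = 1
(B <-> A) || A = 1 || 1/3 = 1
(A -> !(B -> B)) || ((B <-> A) || A) = 2/3 || 1 = 1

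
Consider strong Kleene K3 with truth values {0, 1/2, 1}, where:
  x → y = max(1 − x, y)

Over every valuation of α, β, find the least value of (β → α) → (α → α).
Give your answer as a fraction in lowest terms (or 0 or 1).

1/2

Take α = 1/2, β = 0:
β → α = 0 → 1/2 = 1
α → α = 1/2 → 1/2 = 1/2
(β → α) → (α → α) = 1 → 1/2 = 1/2
No assignment yields a value below 1/2, so this is the minimum.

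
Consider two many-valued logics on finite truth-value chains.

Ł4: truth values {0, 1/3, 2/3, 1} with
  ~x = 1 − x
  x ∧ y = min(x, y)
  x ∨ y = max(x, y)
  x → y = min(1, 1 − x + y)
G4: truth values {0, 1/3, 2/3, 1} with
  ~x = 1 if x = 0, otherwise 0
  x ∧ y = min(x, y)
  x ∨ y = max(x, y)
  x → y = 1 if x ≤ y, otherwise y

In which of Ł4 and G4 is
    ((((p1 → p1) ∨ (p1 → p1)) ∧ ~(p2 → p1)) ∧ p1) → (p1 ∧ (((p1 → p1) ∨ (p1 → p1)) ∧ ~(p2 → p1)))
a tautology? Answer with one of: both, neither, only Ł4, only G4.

both

In Ł4: every assignment gives 1 — tautology.
In G4: every assignment gives 1 — tautology.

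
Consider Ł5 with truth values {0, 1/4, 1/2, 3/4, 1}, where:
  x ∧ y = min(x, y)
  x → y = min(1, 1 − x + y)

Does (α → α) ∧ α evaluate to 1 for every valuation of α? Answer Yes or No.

No

Counterexample: take α = 0.
α → α = 0 → 0 = 1
(α → α) ∧ α = 1 ∧ 0 = 0
This gives 0 ≠ 1.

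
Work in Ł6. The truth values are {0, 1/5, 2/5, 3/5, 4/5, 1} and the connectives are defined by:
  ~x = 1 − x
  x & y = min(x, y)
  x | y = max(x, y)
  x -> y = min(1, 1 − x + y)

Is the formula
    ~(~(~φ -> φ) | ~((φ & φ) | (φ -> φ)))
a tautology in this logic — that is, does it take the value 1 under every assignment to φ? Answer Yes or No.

Counterexample: take φ = 0.
~φ = ~0 = 1
~φ -> φ = 1 -> 0 = 0
~(~φ -> φ) = ~0 = 1
φ & φ = 0 & 0 = 0
φ -> φ = 0 -> 0 = 1
(φ & φ) | (φ -> φ) = 0 | 1 = 1
~((φ & φ) | (φ -> φ)) = ~1 = 0
~(~φ -> φ) | ~((φ & φ) | (φ -> φ)) = 1 | 0 = 1
~(~(~φ -> φ) | ~((φ & φ) | (φ -> φ))) = ~1 = 0
This gives 0 ≠ 1.

No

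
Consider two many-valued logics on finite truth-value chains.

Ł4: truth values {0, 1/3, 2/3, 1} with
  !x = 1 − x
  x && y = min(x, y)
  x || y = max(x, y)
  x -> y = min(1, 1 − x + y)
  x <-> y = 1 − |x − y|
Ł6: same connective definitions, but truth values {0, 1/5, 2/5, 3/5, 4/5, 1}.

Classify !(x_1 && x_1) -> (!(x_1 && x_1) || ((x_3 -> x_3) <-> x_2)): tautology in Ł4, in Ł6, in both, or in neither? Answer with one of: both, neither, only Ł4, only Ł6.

both

In Ł4: every assignment gives 1 — tautology.
In Ł6: every assignment gives 1 — tautology.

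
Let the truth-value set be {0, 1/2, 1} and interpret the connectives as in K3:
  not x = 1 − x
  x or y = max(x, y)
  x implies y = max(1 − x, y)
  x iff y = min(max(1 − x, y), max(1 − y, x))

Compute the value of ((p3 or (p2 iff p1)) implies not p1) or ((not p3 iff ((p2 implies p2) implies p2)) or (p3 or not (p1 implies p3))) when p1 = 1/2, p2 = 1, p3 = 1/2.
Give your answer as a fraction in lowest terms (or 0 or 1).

1/2

p2 iff p1 = 1 iff 1/2 = 1/2
p3 or (p2 iff p1) = 1/2 or 1/2 = 1/2
not p1 = not 1/2 = 1/2
(p3 or (p2 iff p1)) implies not p1 = 1/2 implies 1/2 = 1/2
not p3 = not 1/2 = 1/2
p2 implies p2 = 1 implies 1 = 1
(p2 implies p2) implies p2 = 1 implies 1 = 1
not p3 iff ((p2 implies p2) implies p2) = 1/2 iff 1 = 1/2
p1 implies p3 = 1/2 implies 1/2 = 1/2
not (p1 implies p3) = not 1/2 = 1/2
p3 or not (p1 implies p3) = 1/2 or 1/2 = 1/2
(not p3 iff ((p2 implies p2) implies p2)) or (p3 or not (p1 implies p3)) = 1/2 or 1/2 = 1/2
((p3 or (p2 iff p1)) implies not p1) or ((not p3 iff ((p2 implies p2) implies p2)) or (p3 or not (p1 implies p3))) = 1/2 or 1/2 = 1/2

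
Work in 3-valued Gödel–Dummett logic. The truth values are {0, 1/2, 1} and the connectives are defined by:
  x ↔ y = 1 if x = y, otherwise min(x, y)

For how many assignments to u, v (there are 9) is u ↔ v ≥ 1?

u = 0, v = 0 ↦ 1  ≥
u = 0, v = 1/2 ↦ 0  <
u = 0, v = 1 ↦ 0  <
u = 1/2, v = 0 ↦ 0  <
u = 1/2, v = 1/2 ↦ 1  ≥
u = 1/2, v = 1 ↦ 1/2  <
u = 1, v = 0 ↦ 0  <
u = 1, v = 1/2 ↦ 1/2  <
u = 1, v = 1 ↦ 1  ≥
So 3 of the 9 assignments meet the threshold.

3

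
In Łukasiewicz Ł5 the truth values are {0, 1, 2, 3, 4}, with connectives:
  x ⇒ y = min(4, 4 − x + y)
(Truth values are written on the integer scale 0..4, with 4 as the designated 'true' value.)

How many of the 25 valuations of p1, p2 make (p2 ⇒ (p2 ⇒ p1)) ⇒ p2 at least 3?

value 4: 7 assignments (counts)
value 3: 3 assignments (counts)
value 2: 5 assignments
value 1: 5 assignments
value 0: 5 assignments
So 10 of the 25 assignments meet the threshold.

10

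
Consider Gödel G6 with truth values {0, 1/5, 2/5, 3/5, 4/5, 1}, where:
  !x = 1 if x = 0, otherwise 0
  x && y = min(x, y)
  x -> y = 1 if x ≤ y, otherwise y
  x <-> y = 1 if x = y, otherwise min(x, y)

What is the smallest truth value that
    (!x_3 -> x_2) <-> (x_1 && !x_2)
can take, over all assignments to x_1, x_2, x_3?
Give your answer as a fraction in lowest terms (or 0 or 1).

0

Take x_1 = 0, x_2 = 0, x_3 = 1/5:
!x_3 = !1/5 = 0
!x_3 -> x_2 = 0 -> 0 = 1
!x_2 = !0 = 1
x_1 && !x_2 = 0 && 1 = 0
(!x_3 -> x_2) <-> (x_1 && !x_2) = 1 <-> 0 = 0
No assignment yields a value below 0, so this is the minimum.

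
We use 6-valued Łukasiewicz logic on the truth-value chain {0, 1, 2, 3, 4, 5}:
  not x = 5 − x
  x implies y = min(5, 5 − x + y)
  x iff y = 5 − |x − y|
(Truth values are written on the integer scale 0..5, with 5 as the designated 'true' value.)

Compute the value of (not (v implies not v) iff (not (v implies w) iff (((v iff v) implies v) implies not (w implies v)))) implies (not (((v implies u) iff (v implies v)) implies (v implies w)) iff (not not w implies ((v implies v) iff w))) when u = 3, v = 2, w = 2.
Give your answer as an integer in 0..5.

not v = not 2 = 3
v implies not v = 2 implies 3 = 5
not (v implies not v) = not 5 = 0
v implies w = 2 implies 2 = 5
not (v implies w) = not 5 = 0
v iff v = 2 iff 2 = 5
(v iff v) implies v = 5 implies 2 = 2
w implies v = 2 implies 2 = 5
not (w implies v) = not 5 = 0
((v iff v) implies v) implies not (w implies v) = 2 implies 0 = 3
not (v implies w) iff (((v iff v) implies v) implies not (w implies v)) = 0 iff 3 = 2
not (v implies not v) iff (not (v implies w) iff (((v iff v) implies v) implies not (w implies v))) = 0 iff 2 = 3
v implies u = 2 implies 3 = 5
v implies v = 2 implies 2 = 5
(v implies u) iff (v implies v) = 5 iff 5 = 5
v implies w = 2 implies 2 = 5
((v implies u) iff (v implies v)) implies (v implies w) = 5 implies 5 = 5
not (((v implies u) iff (v implies v)) implies (v implies w)) = not 5 = 0
not w = not 2 = 3
not not w = not 3 = 2
v implies v = 2 implies 2 = 5
(v implies v) iff w = 5 iff 2 = 2
not not w implies ((v implies v) iff w) = 2 implies 2 = 5
not (((v implies u) iff (v implies v)) implies (v implies w)) iff (not not w implies ((v implies v) iff w)) = 0 iff 5 = 0
(not (v implies not v) iff (not (v implies w) iff (((v iff v) implies v) implies not (w implies v)))) implies (not (((v implies u) iff (v implies v)) implies (v implies w)) iff (not not w implies ((v implies v) iff w))) = 3 implies 0 = 2

2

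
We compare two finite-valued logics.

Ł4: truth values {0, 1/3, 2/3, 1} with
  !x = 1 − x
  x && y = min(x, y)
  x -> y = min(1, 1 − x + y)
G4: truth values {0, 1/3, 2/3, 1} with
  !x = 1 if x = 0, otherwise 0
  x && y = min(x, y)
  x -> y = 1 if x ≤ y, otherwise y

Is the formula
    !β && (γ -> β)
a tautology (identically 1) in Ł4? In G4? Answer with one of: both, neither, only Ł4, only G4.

In Ł4: at β = 0, γ = 1/3 the value is 2/3 — not a tautology.
In G4: at β = 0, γ = 1/3 the value is 0 — not a tautology.

neither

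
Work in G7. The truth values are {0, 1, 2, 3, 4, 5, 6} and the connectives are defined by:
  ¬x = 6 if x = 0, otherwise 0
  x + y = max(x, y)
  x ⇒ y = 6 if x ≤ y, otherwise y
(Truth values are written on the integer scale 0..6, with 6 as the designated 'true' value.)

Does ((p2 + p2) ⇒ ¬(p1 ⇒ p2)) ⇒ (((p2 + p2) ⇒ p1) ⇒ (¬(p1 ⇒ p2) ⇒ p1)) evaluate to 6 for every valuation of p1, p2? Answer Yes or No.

No

Counterexample: take p1 = 1, p2 = 0.
p2 + p2 = 0 + 0 = 0
p1 ⇒ p2 = 1 ⇒ 0 = 0
¬(p1 ⇒ p2) = ¬0 = 6
(p2 + p2) ⇒ ¬(p1 ⇒ p2) = 0 ⇒ 6 = 6
p2 + p2 = 0 + 0 = 0
(p2 + p2) ⇒ p1 = 0 ⇒ 1 = 6
p1 ⇒ p2 = 1 ⇒ 0 = 0
¬(p1 ⇒ p2) = ¬0 = 6
¬(p1 ⇒ p2) ⇒ p1 = 6 ⇒ 1 = 1
((p2 + p2) ⇒ p1) ⇒ (¬(p1 ⇒ p2) ⇒ p1) = 6 ⇒ 1 = 1
((p2 + p2) ⇒ ¬(p1 ⇒ p2)) ⇒ (((p2 + p2) ⇒ p1) ⇒ (¬(p1 ⇒ p2) ⇒ p1)) = 6 ⇒ 1 = 1
This gives 1 ≠ 6.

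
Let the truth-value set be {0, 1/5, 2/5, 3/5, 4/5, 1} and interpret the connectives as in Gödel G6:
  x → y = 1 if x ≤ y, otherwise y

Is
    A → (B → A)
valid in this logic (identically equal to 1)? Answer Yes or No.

At A = 2/5, B = 3/5, for instance:
B → A = 3/5 → 2/5 = 2/5
A → (B → A) = 2/5 → 2/5 = 1
and checking the remaining 35 assignments likewise gives ≥ 1 in every case.

Yes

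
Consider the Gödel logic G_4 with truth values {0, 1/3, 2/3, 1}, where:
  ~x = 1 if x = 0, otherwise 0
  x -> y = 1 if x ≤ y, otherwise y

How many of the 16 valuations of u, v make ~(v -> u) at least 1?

3

u = 0, v = 0 ↦ 0  <
u = 0, v = 1/3 ↦ 1  ≥
u = 0, v = 2/3 ↦ 1  ≥
u = 0, v = 1 ↦ 1  ≥
u = 1/3, v = 0 ↦ 0  <
u = 1/3, v = 1/3 ↦ 0  <
u = 1/3, v = 2/3 ↦ 0  <
u = 1/3, v = 1 ↦ 0  <
u = 2/3, v = 0 ↦ 0  <
u = 2/3, v = 1/3 ↦ 0  <
u = 2/3, v = 2/3 ↦ 0  <
u = 2/3, v = 1 ↦ 0  <
u = 1, v = 0 ↦ 0  <
u = 1, v = 1/3 ↦ 0  <
u = 1, v = 2/3 ↦ 0  <
u = 1, v = 1 ↦ 0  <
So 3 of the 16 assignments meet the threshold.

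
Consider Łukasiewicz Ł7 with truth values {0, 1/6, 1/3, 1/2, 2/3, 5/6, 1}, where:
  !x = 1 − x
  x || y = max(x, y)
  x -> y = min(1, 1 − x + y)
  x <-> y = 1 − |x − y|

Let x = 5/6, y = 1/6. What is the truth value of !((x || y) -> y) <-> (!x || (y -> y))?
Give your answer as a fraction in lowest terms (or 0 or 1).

2/3

x || y = 5/6 || 1/6 = 5/6
(x || y) -> y = 5/6 -> 1/6 = 1/3
!((x || y) -> y) = !1/3 = 2/3
!x = !5/6 = 1/6
y -> y = 1/6 -> 1/6 = 1
!x || (y -> y) = 1/6 || 1 = 1
!((x || y) -> y) <-> (!x || (y -> y)) = 2/3 <-> 1 = 2/3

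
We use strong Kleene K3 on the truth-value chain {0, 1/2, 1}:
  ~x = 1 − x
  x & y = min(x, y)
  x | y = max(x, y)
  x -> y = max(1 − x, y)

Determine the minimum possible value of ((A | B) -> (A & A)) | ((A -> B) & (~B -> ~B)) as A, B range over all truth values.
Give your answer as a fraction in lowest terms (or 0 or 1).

1/2

Take A = 0, B = 1/2:
A | B = 0 | 1/2 = 1/2
A & A = 0 & 0 = 0
(A | B) -> (A & A) = 1/2 -> 0 = 1/2
A -> B = 0 -> 1/2 = 1
~B = ~1/2 = 1/2
~B = ~1/2 = 1/2
~B -> ~B = 1/2 -> 1/2 = 1/2
(A -> B) & (~B -> ~B) = 1 & 1/2 = 1/2
((A | B) -> (A & A)) | ((A -> B) & (~B -> ~B)) = 1/2 | 1/2 = 1/2
No assignment yields a value below 1/2, so this is the minimum.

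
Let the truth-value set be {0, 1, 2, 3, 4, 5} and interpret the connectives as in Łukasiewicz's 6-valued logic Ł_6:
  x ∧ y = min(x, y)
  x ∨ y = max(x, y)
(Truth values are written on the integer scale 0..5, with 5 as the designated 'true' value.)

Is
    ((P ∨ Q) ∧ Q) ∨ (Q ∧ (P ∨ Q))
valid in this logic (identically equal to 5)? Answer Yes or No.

Counterexample: take P = 0, Q = 0.
P ∨ Q = 0 ∨ 0 = 0
(P ∨ Q) ∧ Q = 0 ∧ 0 = 0
Q ∧ (P ∨ Q) = 0 ∧ 0 = 0
((P ∨ Q) ∧ Q) ∨ (Q ∧ (P ∨ Q)) = 0 ∨ 0 = 0
This gives 0 ≠ 5.

No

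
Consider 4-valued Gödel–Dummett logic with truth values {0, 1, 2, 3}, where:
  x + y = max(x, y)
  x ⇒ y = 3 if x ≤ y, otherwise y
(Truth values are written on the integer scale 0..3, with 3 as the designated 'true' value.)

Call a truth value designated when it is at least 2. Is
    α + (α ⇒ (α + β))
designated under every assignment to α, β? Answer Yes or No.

α = 0, β = 0 ↦ 3
α = 0, β = 1 ↦ 3
α = 0, β = 2 ↦ 3
α = 0, β = 3 ↦ 3
α = 1, β = 0 ↦ 3
α = 1, β = 1 ↦ 3
α = 1, β = 2 ↦ 3
α = 1, β = 3 ↦ 3
α = 2, β = 0 ↦ 3
α = 2, β = 1 ↦ 3
α = 2, β = 2 ↦ 3
α = 2, β = 3 ↦ 3
α = 3, β = 0 ↦ 3
α = 3, β = 1 ↦ 3
α = 3, β = 2 ↦ 3
α = 3, β = 3 ↦ 3
Every assignment gives a value ≥ 2.

Yes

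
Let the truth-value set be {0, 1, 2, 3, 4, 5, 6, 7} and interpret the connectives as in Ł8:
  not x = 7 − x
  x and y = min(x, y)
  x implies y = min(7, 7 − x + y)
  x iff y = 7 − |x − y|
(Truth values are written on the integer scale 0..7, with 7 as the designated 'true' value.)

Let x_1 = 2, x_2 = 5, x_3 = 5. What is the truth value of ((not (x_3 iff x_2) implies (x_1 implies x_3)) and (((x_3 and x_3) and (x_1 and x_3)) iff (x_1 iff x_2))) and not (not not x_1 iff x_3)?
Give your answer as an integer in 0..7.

3

x_3 iff x_2 = 5 iff 5 = 7
not (x_3 iff x_2) = not 7 = 0
x_1 implies x_3 = 2 implies 5 = 7
not (x_3 iff x_2) implies (x_1 implies x_3) = 0 implies 7 = 7
x_3 and x_3 = 5 and 5 = 5
x_1 and x_3 = 2 and 5 = 2
(x_3 and x_3) and (x_1 and x_3) = 5 and 2 = 2
x_1 iff x_2 = 2 iff 5 = 4
((x_3 and x_3) and (x_1 and x_3)) iff (x_1 iff x_2) = 2 iff 4 = 5
(not (x_3 iff x_2) implies (x_1 implies x_3)) and (((x_3 and x_3) and (x_1 and x_3)) iff (x_1 iff x_2)) = 7 and 5 = 5
not x_1 = not 2 = 5
not not x_1 = not 5 = 2
not not x_1 iff x_3 = 2 iff 5 = 4
not (not not x_1 iff x_3) = not 4 = 3
((not (x_3 iff x_2) implies (x_1 implies x_3)) and (((x_3 and x_3) and (x_1 and x_3)) iff (x_1 iff x_2))) and not (not not x_1 iff x_3) = 5 and 3 = 3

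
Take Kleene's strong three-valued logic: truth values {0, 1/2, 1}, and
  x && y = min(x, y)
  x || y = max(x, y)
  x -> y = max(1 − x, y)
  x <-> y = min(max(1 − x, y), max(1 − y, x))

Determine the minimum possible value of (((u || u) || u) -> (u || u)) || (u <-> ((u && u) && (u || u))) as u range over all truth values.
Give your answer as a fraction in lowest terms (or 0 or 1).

Take u = 1/2:
u || u = 1/2 || 1/2 = 1/2
(u || u) || u = 1/2 || 1/2 = 1/2
u || u = 1/2 || 1/2 = 1/2
((u || u) || u) -> (u || u) = 1/2 -> 1/2 = 1/2
u && u = 1/2 && 1/2 = 1/2
u || u = 1/2 || 1/2 = 1/2
(u && u) && (u || u) = 1/2 && 1/2 = 1/2
u <-> ((u && u) && (u || u)) = 1/2 <-> 1/2 = 1/2
(((u || u) || u) -> (u || u)) || (u <-> ((u && u) && (u || u))) = 1/2 || 1/2 = 1/2
No assignment yields a value below 1/2, so this is the minimum.

1/2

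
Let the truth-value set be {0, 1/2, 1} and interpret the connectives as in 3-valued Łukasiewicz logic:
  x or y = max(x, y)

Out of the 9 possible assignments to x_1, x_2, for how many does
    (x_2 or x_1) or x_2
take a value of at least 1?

5

x_1 = 0, x_2 = 0 ↦ 0  <
x_1 = 0, x_2 = 1/2 ↦ 1/2  <
x_1 = 0, x_2 = 1 ↦ 1  ≥
x_1 = 1/2, x_2 = 0 ↦ 1/2  <
x_1 = 1/2, x_2 = 1/2 ↦ 1/2  <
x_1 = 1/2, x_2 = 1 ↦ 1  ≥
x_1 = 1, x_2 = 0 ↦ 1  ≥
x_1 = 1, x_2 = 1/2 ↦ 1  ≥
x_1 = 1, x_2 = 1 ↦ 1  ≥
So 5 of the 9 assignments meet the threshold.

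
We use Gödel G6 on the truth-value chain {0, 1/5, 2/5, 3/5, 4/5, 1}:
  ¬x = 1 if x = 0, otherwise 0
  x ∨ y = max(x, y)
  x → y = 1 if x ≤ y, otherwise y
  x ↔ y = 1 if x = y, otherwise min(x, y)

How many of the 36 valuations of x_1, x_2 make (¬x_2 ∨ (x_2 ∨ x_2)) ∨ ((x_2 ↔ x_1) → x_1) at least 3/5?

34

value 1: 32 assignments (counts)
value 4/5: 1 assignment (counts)
value 3/5: 1 assignment (counts)
value 2/5: 1 assignment
value 1/5: 1 assignment
So 34 of the 36 assignments meet the threshold.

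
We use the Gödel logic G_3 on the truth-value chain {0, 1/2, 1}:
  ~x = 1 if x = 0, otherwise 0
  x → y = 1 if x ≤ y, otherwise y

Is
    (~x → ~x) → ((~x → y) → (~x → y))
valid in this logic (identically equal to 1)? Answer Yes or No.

Yes

x = 0, y = 0 ↦ 1
x = 0, y = 1/2 ↦ 1
x = 0, y = 1 ↦ 1
x = 1/2, y = 0 ↦ 1
x = 1/2, y = 1/2 ↦ 1
x = 1/2, y = 1 ↦ 1
x = 1, y = 0 ↦ 1
x = 1, y = 1/2 ↦ 1
x = 1, y = 1 ↦ 1
Every assignment gives a value ≥ 1.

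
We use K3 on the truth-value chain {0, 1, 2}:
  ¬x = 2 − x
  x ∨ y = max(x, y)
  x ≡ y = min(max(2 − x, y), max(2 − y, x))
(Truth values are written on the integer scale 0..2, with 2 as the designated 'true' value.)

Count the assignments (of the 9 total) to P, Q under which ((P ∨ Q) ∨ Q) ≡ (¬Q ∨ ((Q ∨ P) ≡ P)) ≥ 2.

3

P = 0, Q = 0 ↦ 0  <
P = 0, Q = 1 ↦ 1  <
P = 0, Q = 2 ↦ 0  <
P = 1, Q = 0 ↦ 1  <
P = 1, Q = 1 ↦ 1  <
P = 1, Q = 2 ↦ 1  <
P = 2, Q = 0 ↦ 2  ≥
P = 2, Q = 1 ↦ 2  ≥
P = 2, Q = 2 ↦ 2  ≥
So 3 of the 9 assignments meet the threshold.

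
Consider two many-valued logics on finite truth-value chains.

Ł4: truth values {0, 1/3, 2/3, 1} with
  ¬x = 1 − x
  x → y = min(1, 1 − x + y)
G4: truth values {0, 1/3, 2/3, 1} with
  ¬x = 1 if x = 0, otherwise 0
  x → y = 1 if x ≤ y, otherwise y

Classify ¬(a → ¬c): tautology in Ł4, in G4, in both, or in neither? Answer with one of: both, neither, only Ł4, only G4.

In Ł4: at a = 0, c = 0 the value is 0 — not a tautology.
In G4: at a = 0, c = 0 the value is 0 — not a tautology.

neither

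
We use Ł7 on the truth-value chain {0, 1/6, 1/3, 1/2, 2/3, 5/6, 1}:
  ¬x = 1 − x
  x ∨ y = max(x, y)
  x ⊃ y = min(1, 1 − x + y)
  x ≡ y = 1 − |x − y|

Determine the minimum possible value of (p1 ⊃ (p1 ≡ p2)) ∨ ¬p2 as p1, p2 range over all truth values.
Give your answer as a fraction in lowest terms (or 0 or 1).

Take p1 = 1, p2 = 1/2:
p1 ≡ p2 = 1 ≡ 1/2 = 1/2
p1 ⊃ (p1 ≡ p2) = 1 ⊃ 1/2 = 1/2
¬p2 = ¬1/2 = 1/2
(p1 ⊃ (p1 ≡ p2)) ∨ ¬p2 = 1/2 ∨ 1/2 = 1/2
No assignment yields a value below 1/2, so this is the minimum.

1/2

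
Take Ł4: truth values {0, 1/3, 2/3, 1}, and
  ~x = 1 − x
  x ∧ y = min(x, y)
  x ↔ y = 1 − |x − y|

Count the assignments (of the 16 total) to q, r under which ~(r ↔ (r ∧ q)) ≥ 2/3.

q = 0, r = 0 ↦ 0  <
q = 0, r = 1/3 ↦ 1/3  <
q = 0, r = 2/3 ↦ 2/3  ≥
q = 0, r = 1 ↦ 1  ≥
q = 1/3, r = 0 ↦ 0  <
q = 1/3, r = 1/3 ↦ 0  <
q = 1/3, r = 2/3 ↦ 1/3  <
q = 1/3, r = 1 ↦ 2/3  ≥
q = 2/3, r = 0 ↦ 0  <
q = 2/3, r = 1/3 ↦ 0  <
q = 2/3, r = 2/3 ↦ 0  <
q = 2/3, r = 1 ↦ 1/3  <
q = 1, r = 0 ↦ 0  <
q = 1, r = 1/3 ↦ 0  <
q = 1, r = 2/3 ↦ 0  <
q = 1, r = 1 ↦ 0  <
So 3 of the 16 assignments meet the threshold.

3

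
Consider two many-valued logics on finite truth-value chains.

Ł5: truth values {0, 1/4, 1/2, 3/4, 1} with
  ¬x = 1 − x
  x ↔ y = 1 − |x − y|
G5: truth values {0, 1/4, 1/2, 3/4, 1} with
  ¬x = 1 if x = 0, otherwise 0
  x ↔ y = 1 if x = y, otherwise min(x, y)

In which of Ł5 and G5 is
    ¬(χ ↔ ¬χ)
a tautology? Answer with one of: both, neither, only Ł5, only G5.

only G5

In Ł5: at χ = 1/4 the value is 1/2 — not a tautology.
In G5: every assignment gives 1 — tautology.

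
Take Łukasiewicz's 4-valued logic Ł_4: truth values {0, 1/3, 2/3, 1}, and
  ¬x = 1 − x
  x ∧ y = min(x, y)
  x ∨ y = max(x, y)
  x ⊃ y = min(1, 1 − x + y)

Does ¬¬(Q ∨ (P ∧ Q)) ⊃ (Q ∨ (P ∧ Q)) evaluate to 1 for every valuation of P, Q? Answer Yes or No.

P = 0, Q = 0 ↦ 1
P = 0, Q = 1/3 ↦ 1
P = 0, Q = 2/3 ↦ 1
P = 0, Q = 1 ↦ 1
P = 1/3, Q = 0 ↦ 1
P = 1/3, Q = 1/3 ↦ 1
P = 1/3, Q = 2/3 ↦ 1
P = 1/3, Q = 1 ↦ 1
P = 2/3, Q = 0 ↦ 1
P = 2/3, Q = 1/3 ↦ 1
P = 2/3, Q = 2/3 ↦ 1
P = 2/3, Q = 1 ↦ 1
P = 1, Q = 0 ↦ 1
P = 1, Q = 1/3 ↦ 1
P = 1, Q = 2/3 ↦ 1
P = 1, Q = 1 ↦ 1
Every assignment gives a value ≥ 1.

Yes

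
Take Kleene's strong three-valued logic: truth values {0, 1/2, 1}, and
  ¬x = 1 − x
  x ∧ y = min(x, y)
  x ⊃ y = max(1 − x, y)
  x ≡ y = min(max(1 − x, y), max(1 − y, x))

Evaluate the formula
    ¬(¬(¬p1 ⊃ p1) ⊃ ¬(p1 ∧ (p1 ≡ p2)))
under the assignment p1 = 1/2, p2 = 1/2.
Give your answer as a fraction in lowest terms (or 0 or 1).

1/2

¬p1 = ¬1/2 = 1/2
¬p1 ⊃ p1 = 1/2 ⊃ 1/2 = 1/2
¬(¬p1 ⊃ p1) = ¬1/2 = 1/2
p1 ≡ p2 = 1/2 ≡ 1/2 = 1/2
p1 ∧ (p1 ≡ p2) = 1/2 ∧ 1/2 = 1/2
¬(p1 ∧ (p1 ≡ p2)) = ¬1/2 = 1/2
¬(¬p1 ⊃ p1) ⊃ ¬(p1 ∧ (p1 ≡ p2)) = 1/2 ⊃ 1/2 = 1/2
¬(¬(¬p1 ⊃ p1) ⊃ ¬(p1 ∧ (p1 ≡ p2))) = ¬1/2 = 1/2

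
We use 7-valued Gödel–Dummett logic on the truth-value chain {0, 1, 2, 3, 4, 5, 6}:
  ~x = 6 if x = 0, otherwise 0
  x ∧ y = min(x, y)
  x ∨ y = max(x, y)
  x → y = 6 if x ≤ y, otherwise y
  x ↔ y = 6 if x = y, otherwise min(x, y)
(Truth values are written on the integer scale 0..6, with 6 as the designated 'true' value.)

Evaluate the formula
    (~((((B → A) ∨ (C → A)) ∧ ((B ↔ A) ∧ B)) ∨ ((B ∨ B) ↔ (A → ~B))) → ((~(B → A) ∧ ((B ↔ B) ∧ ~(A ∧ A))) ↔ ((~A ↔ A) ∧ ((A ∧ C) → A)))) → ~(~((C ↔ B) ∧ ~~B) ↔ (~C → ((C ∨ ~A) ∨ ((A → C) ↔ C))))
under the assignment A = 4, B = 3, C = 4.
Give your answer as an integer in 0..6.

B → A = 3 → 4 = 6
C → A = 4 → 4 = 6
(B → A) ∨ (C → A) = 6 ∨ 6 = 6
B ↔ A = 3 ↔ 4 = 3
(B ↔ A) ∧ B = 3 ∧ 3 = 3
((B → A) ∨ (C → A)) ∧ ((B ↔ A) ∧ B) = 6 ∧ 3 = 3
B ∨ B = 3 ∨ 3 = 3
~B = ~3 = 0
A → ~B = 4 → 0 = 0
(B ∨ B) ↔ (A → ~B) = 3 ↔ 0 = 0
(((B → A) ∨ (C → A)) ∧ ((B ↔ A) ∧ B)) ∨ ((B ∨ B) ↔ (A → ~B)) = 3 ∨ 0 = 3
~((((B → A) ∨ (C → A)) ∧ ((B ↔ A) ∧ B)) ∨ ((B ∨ B) ↔ (A → ~B))) = ~3 = 0
B → A = 3 → 4 = 6
~(B → A) = ~6 = 0
B ↔ B = 3 ↔ 3 = 6
A ∧ A = 4 ∧ 4 = 4
~(A ∧ A) = ~4 = 0
(B ↔ B) ∧ ~(A ∧ A) = 6 ∧ 0 = 0
~(B → A) ∧ ((B ↔ B) ∧ ~(A ∧ A)) = 0 ∧ 0 = 0
~A = ~4 = 0
~A ↔ A = 0 ↔ 4 = 0
A ∧ C = 4 ∧ 4 = 4
(A ∧ C) → A = 4 → 4 = 6
(~A ↔ A) ∧ ((A ∧ C) → A) = 0 ∧ 6 = 0
(~(B → A) ∧ ((B ↔ B) ∧ ~(A ∧ A))) ↔ ((~A ↔ A) ∧ ((A ∧ C) → A)) = 0 ↔ 0 = 6
~((((B → A) ∨ (C → A)) ∧ ((B ↔ A) ∧ B)) ∨ ((B ∨ B) ↔ (A → ~B))) → ((~(B → A) ∧ ((B ↔ B) ∧ ~(A ∧ A))) ↔ ((~A ↔ A) ∧ ((A ∧ C) → A))) = 0 → 6 = 6
C ↔ B = 4 ↔ 3 = 3
~B = ~3 = 0
~~B = ~0 = 6
(C ↔ B) ∧ ~~B = 3 ∧ 6 = 3
~((C ↔ B) ∧ ~~B) = ~3 = 0
~C = ~4 = 0
~A = ~4 = 0
C ∨ ~A = 4 ∨ 0 = 4
A → C = 4 → 4 = 6
(A → C) ↔ C = 6 ↔ 4 = 4
(C ∨ ~A) ∨ ((A → C) ↔ C) = 4 ∨ 4 = 4
~C → ((C ∨ ~A) ∨ ((A → C) ↔ C)) = 0 → 4 = 6
~((C ↔ B) ∧ ~~B) ↔ (~C → ((C ∨ ~A) ∨ ((A → C) ↔ C))) = 0 ↔ 6 = 0
~(~((C ↔ B) ∧ ~~B) ↔ (~C → ((C ∨ ~A) ∨ ((A → C) ↔ C)))) = ~0 = 6
(~((((B → A) ∨ (C → A)) ∧ ((B ↔ A) ∧ B)) ∨ ((B ∨ B) ↔ (A → ~B))) → ((~(B → A) ∧ ((B ↔ B) ∧ ~(A ∧ A))) ↔ ((~A ↔ A) ∧ ((A ∧ C) → A)))) → ~(~((C ↔ B) ∧ ~~B) ↔ (~C → ((C ∨ ~A) ∨ ((A → C) ↔ C)))) = 6 → 6 = 6

6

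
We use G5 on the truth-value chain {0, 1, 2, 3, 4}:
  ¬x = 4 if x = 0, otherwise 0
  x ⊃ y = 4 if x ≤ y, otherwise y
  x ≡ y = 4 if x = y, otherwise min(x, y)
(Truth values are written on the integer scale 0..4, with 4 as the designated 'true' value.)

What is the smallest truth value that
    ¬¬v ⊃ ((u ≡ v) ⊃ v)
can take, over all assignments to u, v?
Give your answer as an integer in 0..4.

1

Take u = 1, v = 1:
¬v = ¬1 = 0
¬¬v = ¬0 = 4
u ≡ v = 1 ≡ 1 = 4
(u ≡ v) ⊃ v = 4 ⊃ 1 = 1
¬¬v ⊃ ((u ≡ v) ⊃ v) = 4 ⊃ 1 = 1
No assignment yields a value below 1, so this is the minimum.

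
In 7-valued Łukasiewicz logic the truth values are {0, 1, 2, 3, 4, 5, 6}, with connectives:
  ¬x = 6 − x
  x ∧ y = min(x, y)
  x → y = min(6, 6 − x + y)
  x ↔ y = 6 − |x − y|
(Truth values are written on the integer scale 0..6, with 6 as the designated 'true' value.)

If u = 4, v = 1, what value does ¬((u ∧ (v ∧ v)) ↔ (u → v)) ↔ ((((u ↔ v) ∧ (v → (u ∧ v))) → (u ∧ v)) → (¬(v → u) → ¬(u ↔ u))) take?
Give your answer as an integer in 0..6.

v ∧ v = 1 ∧ 1 = 1
u ∧ (v ∧ v) = 4 ∧ 1 = 1
u → v = 4 → 1 = 3
(u ∧ (v ∧ v)) ↔ (u → v) = 1 ↔ 3 = 4
¬((u ∧ (v ∧ v)) ↔ (u → v)) = ¬4 = 2
u ↔ v = 4 ↔ 1 = 3
u ∧ v = 4 ∧ 1 = 1
v → (u ∧ v) = 1 → 1 = 6
(u ↔ v) ∧ (v → (u ∧ v)) = 3 ∧ 6 = 3
u ∧ v = 4 ∧ 1 = 1
((u ↔ v) ∧ (v → (u ∧ v))) → (u ∧ v) = 3 → 1 = 4
v → u = 1 → 4 = 6
¬(v → u) = ¬6 = 0
u ↔ u = 4 ↔ 4 = 6
¬(u ↔ u) = ¬6 = 0
¬(v → u) → ¬(u ↔ u) = 0 → 0 = 6
(((u ↔ v) ∧ (v → (u ∧ v))) → (u ∧ v)) → (¬(v → u) → ¬(u ↔ u)) = 4 → 6 = 6
¬((u ∧ (v ∧ v)) ↔ (u → v)) ↔ ((((u ↔ v) ∧ (v → (u ∧ v))) → (u ∧ v)) → (¬(v → u) → ¬(u ↔ u))) = 2 ↔ 6 = 2

2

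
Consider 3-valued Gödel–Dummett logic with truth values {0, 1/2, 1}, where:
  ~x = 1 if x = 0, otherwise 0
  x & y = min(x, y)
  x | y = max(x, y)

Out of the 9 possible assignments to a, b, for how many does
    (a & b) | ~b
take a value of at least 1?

4

a = 0, b = 0 ↦ 1  ≥
a = 0, b = 1/2 ↦ 0  <
a = 0, b = 1 ↦ 0  <
a = 1/2, b = 0 ↦ 1  ≥
a = 1/2, b = 1/2 ↦ 1/2  <
a = 1/2, b = 1 ↦ 1/2  <
a = 1, b = 0 ↦ 1  ≥
a = 1, b = 1/2 ↦ 1/2  <
a = 1, b = 1 ↦ 1  ≥
So 4 of the 9 assignments meet the threshold.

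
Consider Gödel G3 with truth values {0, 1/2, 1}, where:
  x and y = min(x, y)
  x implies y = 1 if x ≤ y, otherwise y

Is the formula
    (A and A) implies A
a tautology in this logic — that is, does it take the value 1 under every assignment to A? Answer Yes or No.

Yes

A = 0 ↦ 1
A = 1/2 ↦ 1
A = 1 ↦ 1
Every assignment gives a value ≥ 1.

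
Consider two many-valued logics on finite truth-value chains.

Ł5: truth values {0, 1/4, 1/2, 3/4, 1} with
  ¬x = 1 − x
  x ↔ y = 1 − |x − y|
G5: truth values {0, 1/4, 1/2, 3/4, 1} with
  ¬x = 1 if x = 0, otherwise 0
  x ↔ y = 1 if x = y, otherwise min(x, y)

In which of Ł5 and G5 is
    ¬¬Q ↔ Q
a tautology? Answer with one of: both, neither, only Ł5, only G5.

only Ł5

In Ł5: every assignment gives 1 — tautology.
In G5: at Q = 1/4 the value is 1/4 — not a tautology.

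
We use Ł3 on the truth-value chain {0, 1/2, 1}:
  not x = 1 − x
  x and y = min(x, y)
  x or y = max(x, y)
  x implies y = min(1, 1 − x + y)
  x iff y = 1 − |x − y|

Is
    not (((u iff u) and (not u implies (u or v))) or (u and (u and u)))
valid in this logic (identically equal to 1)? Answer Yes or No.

Counterexample: take u = 0, v = 1/2.
u iff u = 0 iff 0 = 1
not u = not 0 = 1
u or v = 0 or 1/2 = 1/2
not u implies (u or v) = 1 implies 1/2 = 1/2
(u iff u) and (not u implies (u or v)) = 1 and 1/2 = 1/2
u and u = 0 and 0 = 0
u and (u and u) = 0 and 0 = 0
((u iff u) and (not u implies (u or v))) or (u and (u and u)) = 1/2 or 0 = 1/2
not (((u iff u) and (not u implies (u or v))) or (u and (u and u))) = not 1/2 = 1/2
This gives 1/2 ≠ 1.

No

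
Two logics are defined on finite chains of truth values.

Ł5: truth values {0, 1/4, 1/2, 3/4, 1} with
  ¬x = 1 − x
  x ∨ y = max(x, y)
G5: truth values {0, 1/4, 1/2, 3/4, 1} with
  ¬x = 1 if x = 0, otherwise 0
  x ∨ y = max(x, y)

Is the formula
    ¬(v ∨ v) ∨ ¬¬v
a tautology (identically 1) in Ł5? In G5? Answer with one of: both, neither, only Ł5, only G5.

In Ł5: at v = 1/4 the value is 3/4 — not a tautology.
In G5: every assignment gives 1 — tautology.

only G5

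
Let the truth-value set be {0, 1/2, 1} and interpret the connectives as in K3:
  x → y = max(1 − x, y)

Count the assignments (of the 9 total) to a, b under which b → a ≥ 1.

5

a = 0, b = 0 ↦ 1  ≥
a = 0, b = 1/2 ↦ 1/2  <
a = 0, b = 1 ↦ 0  <
a = 1/2, b = 0 ↦ 1  ≥
a = 1/2, b = 1/2 ↦ 1/2  <
a = 1/2, b = 1 ↦ 1/2  <
a = 1, b = 0 ↦ 1  ≥
a = 1, b = 1/2 ↦ 1  ≥
a = 1, b = 1 ↦ 1  ≥
So 5 of the 9 assignments meet the threshold.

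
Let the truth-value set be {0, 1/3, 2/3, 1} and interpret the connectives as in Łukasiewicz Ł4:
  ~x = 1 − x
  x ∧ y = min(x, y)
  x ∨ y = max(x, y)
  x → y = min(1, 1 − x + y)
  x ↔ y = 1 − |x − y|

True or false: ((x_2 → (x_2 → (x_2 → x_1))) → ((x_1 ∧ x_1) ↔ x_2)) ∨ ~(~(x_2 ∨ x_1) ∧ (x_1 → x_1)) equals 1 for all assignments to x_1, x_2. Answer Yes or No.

No

Counterexample: take x_1 = 0, x_2 = 1/3.
x_2 → x_1 = 1/3 → 0 = 2/3
x_2 → (x_2 → x_1) = 1/3 → 2/3 = 1
x_2 → (x_2 → (x_2 → x_1)) = 1/3 → 1 = 1
x_1 ∧ x_1 = 0 ∧ 0 = 0
(x_1 ∧ x_1) ↔ x_2 = 0 ↔ 1/3 = 2/3
(x_2 → (x_2 → (x_2 → x_1))) → ((x_1 ∧ x_1) ↔ x_2) = 1 → 2/3 = 2/3
x_2 ∨ x_1 = 1/3 ∨ 0 = 1/3
~(x_2 ∨ x_1) = ~1/3 = 2/3
x_1 → x_1 = 0 → 0 = 1
~(x_2 ∨ x_1) ∧ (x_1 → x_1) = 2/3 ∧ 1 = 2/3
~(~(x_2 ∨ x_1) ∧ (x_1 → x_1)) = ~2/3 = 1/3
((x_2 → (x_2 → (x_2 → x_1))) → ((x_1 ∧ x_1) ↔ x_2)) ∨ ~(~(x_2 ∨ x_1) ∧ (x_1 → x_1)) = 2/3 ∨ 1/3 = 2/3
This gives 2/3 ≠ 1.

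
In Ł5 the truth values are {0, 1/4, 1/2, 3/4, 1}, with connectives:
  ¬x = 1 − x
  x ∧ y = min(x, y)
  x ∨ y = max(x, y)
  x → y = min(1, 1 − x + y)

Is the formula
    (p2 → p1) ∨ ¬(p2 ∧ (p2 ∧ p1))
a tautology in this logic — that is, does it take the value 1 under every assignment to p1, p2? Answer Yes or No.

No

Counterexample: take p1 = 1/4, p2 = 1/2.
p2 → p1 = 1/2 → 1/4 = 3/4
p2 ∧ p1 = 1/2 ∧ 1/4 = 1/4
p2 ∧ (p2 ∧ p1) = 1/2 ∧ 1/4 = 1/4
¬(p2 ∧ (p2 ∧ p1)) = ¬1/4 = 3/4
(p2 → p1) ∨ ¬(p2 ∧ (p2 ∧ p1)) = 3/4 ∨ 3/4 = 3/4
This gives 3/4 ≠ 1.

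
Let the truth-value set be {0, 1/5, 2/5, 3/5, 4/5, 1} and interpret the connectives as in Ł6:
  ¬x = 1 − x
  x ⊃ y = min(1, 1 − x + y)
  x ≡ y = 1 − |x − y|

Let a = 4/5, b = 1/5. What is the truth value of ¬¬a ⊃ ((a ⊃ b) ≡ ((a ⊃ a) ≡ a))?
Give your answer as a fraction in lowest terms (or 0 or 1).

4/5

¬a = ¬4/5 = 1/5
¬¬a = ¬1/5 = 4/5
a ⊃ b = 4/5 ⊃ 1/5 = 2/5
a ⊃ a = 4/5 ⊃ 4/5 = 1
(a ⊃ a) ≡ a = 1 ≡ 4/5 = 4/5
(a ⊃ b) ≡ ((a ⊃ a) ≡ a) = 2/5 ≡ 4/5 = 3/5
¬¬a ⊃ ((a ⊃ b) ≡ ((a ⊃ a) ≡ a)) = 4/5 ⊃ 3/5 = 4/5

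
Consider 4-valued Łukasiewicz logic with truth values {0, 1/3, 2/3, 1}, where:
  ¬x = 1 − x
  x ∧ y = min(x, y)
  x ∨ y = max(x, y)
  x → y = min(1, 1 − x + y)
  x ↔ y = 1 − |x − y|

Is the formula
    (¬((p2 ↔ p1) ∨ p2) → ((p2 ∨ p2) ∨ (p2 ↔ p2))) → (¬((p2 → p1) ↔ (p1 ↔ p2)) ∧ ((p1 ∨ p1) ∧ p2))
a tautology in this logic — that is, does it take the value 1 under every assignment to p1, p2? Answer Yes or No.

Counterexample: take p1 = 0, p2 = 0.
p2 ↔ p1 = 0 ↔ 0 = 1
(p2 ↔ p1) ∨ p2 = 1 ∨ 0 = 1
¬((p2 ↔ p1) ∨ p2) = ¬1 = 0
p2 ∨ p2 = 0 ∨ 0 = 0
p2 ↔ p2 = 0 ↔ 0 = 1
(p2 ∨ p2) ∨ (p2 ↔ p2) = 0 ∨ 1 = 1
¬((p2 ↔ p1) ∨ p2) → ((p2 ∨ p2) ∨ (p2 ↔ p2)) = 0 → 1 = 1
p2 → p1 = 0 → 0 = 1
p1 ↔ p2 = 0 ↔ 0 = 1
(p2 → p1) ↔ (p1 ↔ p2) = 1 ↔ 1 = 1
¬((p2 → p1) ↔ (p1 ↔ p2)) = ¬1 = 0
p1 ∨ p1 = 0 ∨ 0 = 0
(p1 ∨ p1) ∧ p2 = 0 ∧ 0 = 0
¬((p2 → p1) ↔ (p1 ↔ p2)) ∧ ((p1 ∨ p1) ∧ p2) = 0 ∧ 0 = 0
(¬((p2 ↔ p1) ∨ p2) → ((p2 ∨ p2) ∨ (p2 ↔ p2))) → (¬((p2 → p1) ↔ (p1 ↔ p2)) ∧ ((p1 ∨ p1) ∧ p2)) = 1 → 0 = 0
This gives 0 ≠ 1.

No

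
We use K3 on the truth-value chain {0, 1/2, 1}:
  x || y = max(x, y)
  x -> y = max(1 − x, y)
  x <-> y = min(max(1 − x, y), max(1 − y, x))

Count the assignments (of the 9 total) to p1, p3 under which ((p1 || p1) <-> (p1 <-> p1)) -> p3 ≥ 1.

5

p1 = 0, p3 = 0 ↦ 1  ≥
p1 = 0, p3 = 1/2 ↦ 1  ≥
p1 = 0, p3 = 1 ↦ 1  ≥
p1 = 1/2, p3 = 0 ↦ 1/2  <
p1 = 1/2, p3 = 1/2 ↦ 1/2  <
p1 = 1/2, p3 = 1 ↦ 1  ≥
p1 = 1, p3 = 0 ↦ 0  <
p1 = 1, p3 = 1/2 ↦ 1/2  <
p1 = 1, p3 = 1 ↦ 1  ≥
So 5 of the 9 assignments meet the threshold.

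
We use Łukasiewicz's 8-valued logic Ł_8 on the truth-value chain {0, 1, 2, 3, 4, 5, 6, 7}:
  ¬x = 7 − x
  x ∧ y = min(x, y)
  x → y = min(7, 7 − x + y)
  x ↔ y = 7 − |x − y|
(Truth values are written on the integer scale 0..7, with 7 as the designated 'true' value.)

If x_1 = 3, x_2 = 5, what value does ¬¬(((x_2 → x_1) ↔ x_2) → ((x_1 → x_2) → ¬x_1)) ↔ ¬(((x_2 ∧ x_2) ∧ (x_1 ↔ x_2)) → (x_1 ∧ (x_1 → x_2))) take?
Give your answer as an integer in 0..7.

5

x_2 → x_1 = 5 → 3 = 5
(x_2 → x_1) ↔ x_2 = 5 ↔ 5 = 7
x_1 → x_2 = 3 → 5 = 7
¬x_1 = ¬3 = 4
(x_1 → x_2) → ¬x_1 = 7 → 4 = 4
((x_2 → x_1) ↔ x_2) → ((x_1 → x_2) → ¬x_1) = 7 → 4 = 4
¬(((x_2 → x_1) ↔ x_2) → ((x_1 → x_2) → ¬x_1)) = ¬4 = 3
¬¬(((x_2 → x_1) ↔ x_2) → ((x_1 → x_2) → ¬x_1)) = ¬3 = 4
x_2 ∧ x_2 = 5 ∧ 5 = 5
x_1 ↔ x_2 = 3 ↔ 5 = 5
(x_2 ∧ x_2) ∧ (x_1 ↔ x_2) = 5 ∧ 5 = 5
x_1 → x_2 = 3 → 5 = 7
x_1 ∧ (x_1 → x_2) = 3 ∧ 7 = 3
((x_2 ∧ x_2) ∧ (x_1 ↔ x_2)) → (x_1 ∧ (x_1 → x_2)) = 5 → 3 = 5
¬(((x_2 ∧ x_2) ∧ (x_1 ↔ x_2)) → (x_1 ∧ (x_1 → x_2))) = ¬5 = 2
¬¬(((x_2 → x_1) ↔ x_2) → ((x_1 → x_2) → ¬x_1)) ↔ ¬(((x_2 ∧ x_2) ∧ (x_1 ↔ x_2)) → (x_1 ∧ (x_1 → x_2))) = 4 ↔ 2 = 5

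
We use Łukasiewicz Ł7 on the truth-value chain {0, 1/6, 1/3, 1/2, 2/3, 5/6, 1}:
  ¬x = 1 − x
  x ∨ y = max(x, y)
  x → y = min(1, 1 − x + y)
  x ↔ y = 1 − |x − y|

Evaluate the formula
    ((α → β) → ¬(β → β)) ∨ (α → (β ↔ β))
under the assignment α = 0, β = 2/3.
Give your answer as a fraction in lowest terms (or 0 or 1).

1

α → β = 0 → 2/3 = 1
β → β = 2/3 → 2/3 = 1
¬(β → β) = ¬1 = 0
(α → β) → ¬(β → β) = 1 → 0 = 0
β ↔ β = 2/3 ↔ 2/3 = 1
α → (β ↔ β) = 0 → 1 = 1
((α → β) → ¬(β → β)) ∨ (α → (β ↔ β)) = 0 ∨ 1 = 1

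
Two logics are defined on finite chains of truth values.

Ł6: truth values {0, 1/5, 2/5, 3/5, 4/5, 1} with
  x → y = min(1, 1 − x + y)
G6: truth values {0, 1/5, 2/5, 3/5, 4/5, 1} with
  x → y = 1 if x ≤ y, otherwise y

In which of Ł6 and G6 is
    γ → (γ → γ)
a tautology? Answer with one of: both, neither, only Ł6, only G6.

both

In Ł6: every assignment gives 1 — tautology.
In G6: every assignment gives 1 — tautology.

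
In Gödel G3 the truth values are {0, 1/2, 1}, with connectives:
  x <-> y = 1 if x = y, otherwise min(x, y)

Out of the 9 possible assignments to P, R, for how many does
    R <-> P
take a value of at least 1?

P = 0, R = 0 ↦ 1  ≥
P = 0, R = 1/2 ↦ 0  <
P = 0, R = 1 ↦ 0  <
P = 1/2, R = 0 ↦ 0  <
P = 1/2, R = 1/2 ↦ 1  ≥
P = 1/2, R = 1 ↦ 1/2  <
P = 1, R = 0 ↦ 0  <
P = 1, R = 1/2 ↦ 1/2  <
P = 1, R = 1 ↦ 1  ≥
So 3 of the 9 assignments meet the threshold.

3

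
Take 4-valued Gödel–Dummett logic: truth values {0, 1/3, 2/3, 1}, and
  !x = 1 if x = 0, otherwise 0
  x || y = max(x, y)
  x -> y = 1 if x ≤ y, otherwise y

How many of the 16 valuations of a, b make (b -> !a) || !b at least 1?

a = 0, b = 0 ↦ 1  ≥
a = 0, b = 1/3 ↦ 1  ≥
a = 0, b = 2/3 ↦ 1  ≥
a = 0, b = 1 ↦ 1  ≥
a = 1/3, b = 0 ↦ 1  ≥
a = 1/3, b = 1/3 ↦ 0  <
a = 1/3, b = 2/3 ↦ 0  <
a = 1/3, b = 1 ↦ 0  <
a = 2/3, b = 0 ↦ 1  ≥
a = 2/3, b = 1/3 ↦ 0  <
a = 2/3, b = 2/3 ↦ 0  <
a = 2/3, b = 1 ↦ 0  <
a = 1, b = 0 ↦ 1  ≥
a = 1, b = 1/3 ↦ 0  <
a = 1, b = 2/3 ↦ 0  <
a = 1, b = 1 ↦ 0  <
So 7 of the 16 assignments meet the threshold.

7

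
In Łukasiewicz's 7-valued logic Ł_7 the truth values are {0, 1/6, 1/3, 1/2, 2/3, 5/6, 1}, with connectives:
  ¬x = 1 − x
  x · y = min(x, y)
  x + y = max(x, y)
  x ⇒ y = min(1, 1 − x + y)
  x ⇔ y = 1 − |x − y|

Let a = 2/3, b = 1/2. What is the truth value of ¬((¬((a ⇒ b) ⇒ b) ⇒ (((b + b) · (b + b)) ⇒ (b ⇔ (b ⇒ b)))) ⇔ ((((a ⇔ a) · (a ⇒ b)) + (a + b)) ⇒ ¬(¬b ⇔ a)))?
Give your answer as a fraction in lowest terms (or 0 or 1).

2/3

a ⇒ b = 2/3 ⇒ 1/2 = 5/6
(a ⇒ b) ⇒ b = 5/6 ⇒ 1/2 = 2/3
¬((a ⇒ b) ⇒ b) = ¬2/3 = 1/3
b + b = 1/2 + 1/2 = 1/2
b + b = 1/2 + 1/2 = 1/2
(b + b) · (b + b) = 1/2 · 1/2 = 1/2
b ⇒ b = 1/2 ⇒ 1/2 = 1
b ⇔ (b ⇒ b) = 1/2 ⇔ 1 = 1/2
((b + b) · (b + b)) ⇒ (b ⇔ (b ⇒ b)) = 1/2 ⇒ 1/2 = 1
¬((a ⇒ b) ⇒ b) ⇒ (((b + b) · (b + b)) ⇒ (b ⇔ (b ⇒ b))) = 1/3 ⇒ 1 = 1
a ⇔ a = 2/3 ⇔ 2/3 = 1
a ⇒ b = 2/3 ⇒ 1/2 = 5/6
(a ⇔ a) · (a ⇒ b) = 1 · 5/6 = 5/6
a + b = 2/3 + 1/2 = 2/3
((a ⇔ a) · (a ⇒ b)) + (a + b) = 5/6 + 2/3 = 5/6
¬b = ¬1/2 = 1/2
¬b ⇔ a = 1/2 ⇔ 2/3 = 5/6
¬(¬b ⇔ a) = ¬5/6 = 1/6
(((a ⇔ a) · (a ⇒ b)) + (a + b)) ⇒ ¬(¬b ⇔ a) = 5/6 ⇒ 1/6 = 1/3
(¬((a ⇒ b) ⇒ b) ⇒ (((b + b) · (b + b)) ⇒ (b ⇔ (b ⇒ b)))) ⇔ ((((a ⇔ a) · (a ⇒ b)) + (a + b)) ⇒ ¬(¬b ⇔ a)) = 1 ⇔ 1/3 = 1/3
¬((¬((a ⇒ b) ⇒ b) ⇒ (((b + b) · (b + b)) ⇒ (b ⇔ (b ⇒ b)))) ⇔ ((((a ⇔ a) · (a ⇒ b)) + (a + b)) ⇒ ¬(¬b ⇔ a))) = ¬1/3 = 2/3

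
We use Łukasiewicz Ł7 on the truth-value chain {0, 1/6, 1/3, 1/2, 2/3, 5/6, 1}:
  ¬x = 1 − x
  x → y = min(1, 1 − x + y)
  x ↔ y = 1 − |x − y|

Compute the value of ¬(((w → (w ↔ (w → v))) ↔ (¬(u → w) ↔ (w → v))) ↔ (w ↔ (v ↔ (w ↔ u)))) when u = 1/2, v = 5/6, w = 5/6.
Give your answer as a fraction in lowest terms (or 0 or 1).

w → v = 5/6 → 5/6 = 1
w ↔ (w → v) = 5/6 ↔ 1 = 5/6
w → (w ↔ (w → v)) = 5/6 → 5/6 = 1
u → w = 1/2 → 5/6 = 1
¬(u → w) = ¬1 = 0
w → v = 5/6 → 5/6 = 1
¬(u → w) ↔ (w → v) = 0 ↔ 1 = 0
(w → (w ↔ (w → v))) ↔ (¬(u → w) ↔ (w → v)) = 1 ↔ 0 = 0
w ↔ u = 5/6 ↔ 1/2 = 2/3
v ↔ (w ↔ u) = 5/6 ↔ 2/3 = 5/6
w ↔ (v ↔ (w ↔ u)) = 5/6 ↔ 5/6 = 1
((w → (w ↔ (w → v))) ↔ (¬(u → w) ↔ (w → v))) ↔ (w ↔ (v ↔ (w ↔ u))) = 0 ↔ 1 = 0
¬(((w → (w ↔ (w → v))) ↔ (¬(u → w) ↔ (w → v))) ↔ (w ↔ (v ↔ (w ↔ u)))) = ¬0 = 1

1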